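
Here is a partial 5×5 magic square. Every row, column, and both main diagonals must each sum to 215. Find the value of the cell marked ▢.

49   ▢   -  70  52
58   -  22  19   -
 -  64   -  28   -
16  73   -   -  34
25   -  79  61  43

Using row 5: 25 + 79 + 61 + 43 + ? → (5,2) = 215 − 208 = 7.
From column 1, 215 − (49 + 58 + 16 + 25) gives (3,1) = 67.
Column 4 must total 215; the given cells sum to 178, so (4,4) = 37.
Anti-diagonal must total 215; the given cells sum to 169, so (3,3) = 46.
Row 3 must total 215; the given cells sum to 205, so (3,5) = 10.
Row 4: 16 + 73 + 37 + 34 + ? = 215, so (4,3) = 55.
Column 3: 22 + 46 + 55 + 79 + ? = 215, so (1,3) = 13.
From column 5, 215 − (52 + 10 + 34 + 43) gives (2,5) = 76.
The remaining cell in main diagonal is (2,2) = 215 − 175 = 40.
The remaining cell in row 1 is (1,2) = 215 − 184 = 31.

31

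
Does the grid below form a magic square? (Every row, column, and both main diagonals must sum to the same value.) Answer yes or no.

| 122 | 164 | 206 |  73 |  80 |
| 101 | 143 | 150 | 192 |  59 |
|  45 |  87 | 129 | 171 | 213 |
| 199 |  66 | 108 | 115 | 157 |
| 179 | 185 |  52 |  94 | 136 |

No — column 1 sums to 646 but row 2 sums to 645.

Row 1: 122 + 164 + 206 + 73 + 80 = 645.
Row 2: 101 + 143 + 150 + 192 + 59 = 645.
Row 3: 45 + 87 + 129 + 171 + 213 = 645.
Row 4: 199 + 66 + 108 + 115 + 157 = 645.
Row 5: 179 + 185 + 52 + 94 + 136 = 646.
Column 1: 122 + 101 + 45 + 199 + 179 = 646.
Column 2: 164 + 143 + 87 + 66 + 185 = 645.
Column 3: 206 + 150 + 129 + 108 + 52 = 645.
Column 4: 73 + 192 + 171 + 115 + 94 = 645.
Column 5: 80 + 59 + 213 + 157 + 136 = 645.
Main diagonal: 122 + 143 + 129 + 115 + 136 = 645.
Anti-diagonal: 80 + 192 + 129 + 66 + 179 = 646.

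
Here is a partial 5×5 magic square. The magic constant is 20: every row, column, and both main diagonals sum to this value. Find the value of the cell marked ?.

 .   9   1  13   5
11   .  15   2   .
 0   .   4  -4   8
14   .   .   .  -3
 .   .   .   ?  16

-1

Row 1 needs 20; the known cells sum to 28, so (1,1) = -8.
Row 3: 0 + 4 + (-4) + 8 + ? = 20, so (3,2) = 12.
Column 1 must total 20; the given cells sum to 17, so (5,1) = 3.
Column 5 must total 20; the given cells sum to 26, so (2,5) = -6.
Anti-diagonal: 5 + 2 + 4 + 3 + ? = 20, so (4,2) = 6.
Row 2: 11 + 15 + 2 + (-6) + ? = 20, so (2,2) = -2.
The remaining cell in column 2 is (5,2) = 20 − 25 = -5.
From main diagonal, 20 − (-8 + (-2) + 4 + 16) gives (4,4) = 10.
Row 4: 14 + 6 + 10 + (-3) + ? = 20, so (4,3) = -7.
From column 3, 20 − (1 + 15 + 4 + (-7)) gives (5,3) = 7.
Using column 4: 13 + 2 + (-4) + 10 + ? → (5,4) = 20 − 21 = -1.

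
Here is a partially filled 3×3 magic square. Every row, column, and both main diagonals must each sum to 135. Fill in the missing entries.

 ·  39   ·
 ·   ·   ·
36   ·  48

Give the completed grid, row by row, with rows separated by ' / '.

Row 3: 36 + 48 + ? = 135, so (3,2) = 51.
Column 2 needs 135; the known cells sum to 90, so (2,2) = 45.
The remaining cell in main diagonal is (1,1) = 135 − 93 = 42.
Anti-diagonal: 45 + 36 + ? = 135, so (1,3) = 54.
Using column 1: 42 + 36 + ? → (2,1) = 135 − 78 = 57.
Column 3: 54 + 48 + ? = 135, so (2,3) = 33.

42 39 54 / 57 45 33 / 36 51 48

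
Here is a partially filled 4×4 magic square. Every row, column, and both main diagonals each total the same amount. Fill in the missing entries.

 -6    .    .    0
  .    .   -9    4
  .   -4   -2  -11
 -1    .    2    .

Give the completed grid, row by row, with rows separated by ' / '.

Anti-diagonal is already complete: 0 + -9 + -4 + -1 = -14, so that is the magic constant.
Using row 3: -4 + (-2) + (-11) + ? → (3,1) = -14 − (-17) = 3.
The remaining cell in column 1 is (2,1) = -14 − (-4) = -10.
Column 3 needs -14; the known cells sum to -9, so (1,3) = -5.
Column 4 needs -14; the known cells sum to -7, so (4,4) = -7.
The remaining cell in main diagonal is (2,2) = -14 − (-15) = 1.
Row 1: -6 + (-5) + 0 + ? = -14, so (1,2) = -3.
Row 4: -1 + 2 + (-7) + ? = -14, so (4,2) = -8.

-6 -3 -5 0 / -10 1 -9 4 / 3 -4 -2 -11 / -1 -8 2 -7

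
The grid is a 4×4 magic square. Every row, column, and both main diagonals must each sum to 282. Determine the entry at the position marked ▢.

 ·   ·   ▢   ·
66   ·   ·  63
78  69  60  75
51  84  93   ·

From row 4, 282 − (51 + 84 + 93) gives (4,4) = 54.
Column 1 must total 282; the given cells sum to 195, so (1,1) = 87.
From column 4, 282 − (63 + 75 + 54) gives (1,4) = 90.
Main diagonal: 87 + 60 + 54 + ? = 282, so (2,2) = 81.
Using anti-diagonal: 90 + 69 + 51 + ? → (2,3) = 282 − 210 = 72.
Column 2: 81 + 69 + 84 + ? = 282, so (1,2) = 48.
The remaining cell in column 3 is (1,3) = 282 − 225 = 57.

57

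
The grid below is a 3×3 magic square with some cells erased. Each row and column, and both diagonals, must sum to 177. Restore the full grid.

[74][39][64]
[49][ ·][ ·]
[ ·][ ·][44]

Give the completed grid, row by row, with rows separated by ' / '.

74 39 64 / 49 59 69 / 54 79 44

Column 1 needs 177; the known cells sum to 123, so (3,1) = 54.
The remaining cell in column 3 is (2,3) = 177 − 108 = 69.
Main diagonal needs 177; the known cells sum to 118, so (2,2) = 59.
Row 3 needs 177; the known cells sum to 98, so (3,2) = 79.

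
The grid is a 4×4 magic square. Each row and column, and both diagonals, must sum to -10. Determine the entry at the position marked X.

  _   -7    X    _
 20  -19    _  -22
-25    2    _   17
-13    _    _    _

-1

From row 2, -10 − (20 + (-19) + (-22)) gives (2,3) = 11.
From row 3, -10 − (-25 + 2 + 17) gives (3,3) = -4.
From column 1, -10 − (20 + (-25) + (-13)) gives (1,1) = 8.
The remaining cell in column 2 is (4,2) = -10 − (-24) = 14.
Main diagonal: 8 + (-19) + (-4) + ? = -10, so (4,4) = 5.
Anti-diagonal must total -10; the given cells sum to 0, so (1,4) = -10.
The remaining cell in row 1 is (1,3) = -10 − (-9) = -1.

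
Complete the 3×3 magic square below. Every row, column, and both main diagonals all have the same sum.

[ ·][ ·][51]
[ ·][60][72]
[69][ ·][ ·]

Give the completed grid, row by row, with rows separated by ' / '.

Anti-diagonal is already complete: 51 + 60 + 69 = 180, so that is the magic constant.
The remaining cell in row 2 is (2,1) = 180 − 132 = 48.
From column 1, 180 − (48 + 69) gives (1,1) = 63.
Using column 3: 51 + 72 + ? → (3,3) = 180 − 123 = 57.
Using row 1: 63 + 51 + ? → (1,2) = 180 − 114 = 66.
Row 3: 69 + 57 + ? = 180, so (3,2) = 54.

63 66 51 / 48 60 72 / 69 54 57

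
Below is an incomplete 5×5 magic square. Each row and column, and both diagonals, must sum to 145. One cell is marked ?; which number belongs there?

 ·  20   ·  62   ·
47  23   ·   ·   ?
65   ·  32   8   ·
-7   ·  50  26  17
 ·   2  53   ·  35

56

Using row 4: -7 + 50 + 26 + 17 + ? → (4,2) = 145 − 86 = 59.
Column 2 must total 145; the given cells sum to 104, so (3,2) = 41.
Main diagonal: 23 + 32 + 26 + 35 + ? = 145, so (1,1) = 29.
Row 3 must total 145; the given cells sum to 146, so (3,5) = -1.
The remaining cell in column 1 is (5,1) = 145 − 134 = 11.
Row 5: 11 + 2 + 53 + 35 + ? = 145, so (5,4) = 44.
Column 4 needs 145; the known cells sum to 140, so (2,4) = 5.
The remaining cell in anti-diagonal is (1,5) = 145 − 107 = 38.
From row 1, 145 − (29 + 20 + 62 + 38) gives (1,3) = -4.
From column 3, 145 − (-4 + 32 + 50 + 53) gives (2,3) = 14.
The remaining cell in column 5 is (2,5) = 145 − 89 = 56.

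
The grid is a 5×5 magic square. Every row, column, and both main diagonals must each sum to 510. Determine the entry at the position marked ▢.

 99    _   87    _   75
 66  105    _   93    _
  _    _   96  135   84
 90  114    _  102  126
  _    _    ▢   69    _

120

Row 4: 90 + 114 + 102 + 126 + ? = 510, so (4,3) = 78.
Column 4 must total 510; the given cells sum to 399, so (1,4) = 111.
From main diagonal, 510 − (99 + 105 + 96 + 102) gives (5,5) = 108.
Anti-diagonal: 75 + 93 + 96 + 114 + ? = 510, so (5,1) = 132.
Using row 1: 99 + 87 + 111 + 75 + ? → (1,2) = 510 − 372 = 138.
Column 1 needs 510; the known cells sum to 387, so (3,1) = 123.
Column 5: 75 + 84 + 126 + 108 + ? = 510, so (2,5) = 117.
Using row 2: 66 + 105 + 93 + 117 + ? → (2,3) = 510 − 381 = 129.
From row 3, 510 − (123 + 96 + 135 + 84) gives (3,2) = 72.
Column 2: 138 + 105 + 72 + 114 + ? = 510, so (5,2) = 81.
Using column 3: 87 + 129 + 96 + 78 + ? → (5,3) = 510 − 390 = 120.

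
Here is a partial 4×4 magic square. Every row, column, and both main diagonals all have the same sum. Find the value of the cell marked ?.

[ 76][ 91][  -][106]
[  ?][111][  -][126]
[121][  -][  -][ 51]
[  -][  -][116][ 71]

Column 4 is complete and sums to 354; that is the magic constant.
The remaining cell in row 1 is (1,3) = 354 − 273 = 81.
Main diagonal must total 354; the given cells sum to 258, so (3,3) = 96.
Row 3 needs 354; the known cells sum to 268, so (3,2) = 86.
From column 2, 354 − (91 + 111 + 86) gives (4,2) = 66.
Column 3 must total 354; the given cells sum to 293, so (2,3) = 61.
Anti-diagonal needs 354; the known cells sum to 253, so (4,1) = 101.
The remaining cell in row 2 is (2,1) = 354 − 298 = 56.

56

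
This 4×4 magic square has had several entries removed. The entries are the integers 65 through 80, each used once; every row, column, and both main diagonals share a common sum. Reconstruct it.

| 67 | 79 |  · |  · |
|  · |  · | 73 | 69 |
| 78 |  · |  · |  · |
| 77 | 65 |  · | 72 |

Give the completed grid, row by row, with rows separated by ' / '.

The entries are 65 through 80, which sum to 1160, so each line sums to 1160/4 = 290.
From row 4, 290 − (77 + 65 + 72) gives (4,3) = 76.
Column 1 must total 290; the given cells sum to 222, so (2,1) = 68.
Using row 2: 68 + 73 + 69 + ? → (2,2) = 290 − 210 = 80.
Column 2: 79 + 80 + 65 + ? = 290, so (3,2) = 66.
Main diagonal must total 290; the given cells sum to 219, so (3,3) = 71.
From anti-diagonal, 290 − (73 + 66 + 77) gives (1,4) = 74.
From row 1, 290 − (67 + 79 + 74) gives (1,3) = 70.
The remaining cell in row 3 is (3,4) = 290 − 215 = 75.

67 79 70 74 / 68 80 73 69 / 78 66 71 75 / 77 65 76 72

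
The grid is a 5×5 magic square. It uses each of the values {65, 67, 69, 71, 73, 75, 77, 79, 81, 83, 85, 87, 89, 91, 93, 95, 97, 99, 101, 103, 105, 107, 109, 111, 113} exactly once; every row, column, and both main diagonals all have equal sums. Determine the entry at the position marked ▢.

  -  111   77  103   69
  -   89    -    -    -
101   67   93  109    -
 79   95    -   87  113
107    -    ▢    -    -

The 25 entries sum to 2225, so each line sums to 2225/5 = 445.
Row 1: 111 + 77 + 103 + 69 + ? = 445, so (1,1) = 85.
Using row 3: 101 + 67 + 93 + 109 + ? → (3,5) = 445 − 370 = 75.
Row 4 needs 445; the known cells sum to 374, so (4,3) = 71.
Column 1 needs 445; the known cells sum to 372, so (2,1) = 73.
From column 2, 445 − (111 + 89 + 67 + 95) gives (5,2) = 83.
Main diagonal must total 445; the given cells sum to 354, so (5,5) = 91.
Anti-diagonal: 69 + 93 + 95 + 107 + ? = 445, so (2,4) = 81.
From column 4, 445 − (103 + 81 + 109 + 87) gives (5,4) = 65.
Using column 5: 69 + 75 + 113 + 91 + ? → (2,5) = 445 − 348 = 97.
Row 2 needs 445; the known cells sum to 340, so (2,3) = 105.
The remaining cell in row 5 is (5,3) = 445 − 346 = 99.

99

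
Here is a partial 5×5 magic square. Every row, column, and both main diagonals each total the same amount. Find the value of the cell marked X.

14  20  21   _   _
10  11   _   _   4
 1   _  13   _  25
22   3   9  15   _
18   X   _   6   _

Column 1 is complete and sums to 65; that is the magic constant.
From row 4, 65 − (22 + 3 + 9 + 15) gives (4,5) = 16.
Main diagonal needs 65; the known cells sum to 53, so (5,5) = 12.
Column 5 must total 65; the given cells sum to 57, so (1,5) = 8.
Anti-diagonal: 8 + 13 + 3 + 18 + ? = 65, so (2,4) = 23.
Row 1: 14 + 20 + 21 + 8 + ? = 65, so (1,4) = 2.
Using row 2: 10 + 11 + 23 + 4 + ? → (2,3) = 65 − 48 = 17.
Column 3: 21 + 17 + 13 + 9 + ? = 65, so (5,3) = 5.
The remaining cell in column 4 is (3,4) = 65 − 46 = 19.
Row 3: 1 + 13 + 19 + 25 + ? = 65, so (3,2) = 7.
Row 5 needs 65; the known cells sum to 41, so (5,2) = 24.

24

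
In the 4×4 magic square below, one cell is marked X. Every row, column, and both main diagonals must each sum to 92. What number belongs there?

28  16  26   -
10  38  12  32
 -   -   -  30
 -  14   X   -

36

Row 1 needs 92; the known cells sum to 70, so (1,4) = 22.
Column 2 needs 92; the known cells sum to 68, so (3,2) = 24.
Using column 4: 22 + 32 + 30 + ? → (4,4) = 92 − 84 = 8.
From main diagonal, 92 − (28 + 38 + 8) gives (3,3) = 18.
Using anti-diagonal: 22 + 12 + 24 + ? → (4,1) = 92 − 58 = 34.
The remaining cell in row 3 is (3,1) = 92 − 72 = 20.
Using row 4: 34 + 14 + 8 + ? → (4,3) = 92 − 56 = 36.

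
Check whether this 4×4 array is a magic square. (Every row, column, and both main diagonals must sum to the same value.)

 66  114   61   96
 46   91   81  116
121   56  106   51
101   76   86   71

Row 1: 66 + 114 + 61 + 96 = 337.
Row 2: 46 + 91 + 81 + 116 = 334.
Row 3: 121 + 56 + 106 + 51 = 334.
Row 4: 101 + 76 + 86 + 71 = 334.
Column 1: 66 + 46 + 121 + 101 = 334.
Column 2: 114 + 91 + 56 + 76 = 337.
Column 3: 61 + 81 + 106 + 86 = 334.
Column 4: 96 + 116 + 51 + 71 = 334.
Main diagonal: 66 + 91 + 106 + 71 = 334.
Anti-diagonal: 96 + 81 + 56 + 101 = 334.

No — row 3 sums to 334 but row 1 sums to 337.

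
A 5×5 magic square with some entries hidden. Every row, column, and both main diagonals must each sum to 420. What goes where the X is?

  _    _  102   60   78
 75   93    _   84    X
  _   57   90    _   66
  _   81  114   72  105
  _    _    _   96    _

Row 4 needs 420; the known cells sum to 372, so (4,1) = 48.
Column 4 needs 420; the known cells sum to 312, so (3,4) = 108.
From anti-diagonal, 420 − (78 + 84 + 90 + 81) gives (5,1) = 87.
Using row 3: 57 + 90 + 108 + 66 + ? → (3,1) = 420 − 321 = 99.
Column 1 needs 420; the known cells sum to 309, so (1,1) = 111.
Main diagonal needs 420; the known cells sum to 366, so (5,5) = 54.
Using row 1: 111 + 102 + 60 + 78 + ? → (1,2) = 420 − 351 = 69.
Using column 2: 69 + 93 + 57 + 81 + ? → (5,2) = 420 − 300 = 120.
Column 5 must total 420; the given cells sum to 303, so (2,5) = 117.

117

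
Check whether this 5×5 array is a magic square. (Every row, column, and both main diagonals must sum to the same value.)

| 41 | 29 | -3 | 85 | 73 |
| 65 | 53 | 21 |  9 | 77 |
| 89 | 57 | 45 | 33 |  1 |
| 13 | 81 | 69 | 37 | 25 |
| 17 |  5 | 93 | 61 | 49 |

Row 1: 41 + 29 + (-3) + 85 + 73 = 225.
Row 2: 65 + 53 + 21 + 9 + 77 = 225.
Row 3: 89 + 57 + 45 + 33 + 1 = 225.
Row 4: 13 + 81 + 69 + 37 + 25 = 225.
Row 5: 17 + 5 + 93 + 61 + 49 = 225.
Column 1: 41 + 65 + 89 + 13 + 17 = 225.
Column 2: 29 + 53 + 57 + 81 + 5 = 225.
Column 3: -3 + 21 + 45 + 69 + 93 = 225.
Column 4: 85 + 9 + 33 + 37 + 61 = 225.
Column 5: 73 + 77 + 1 + 25 + 49 = 225.
Main diagonal: 41 + 53 + 45 + 37 + 49 = 225.
Anti-diagonal: 73 + 9 + 45 + 81 + 17 = 225.
All lines sum to 225.

Yes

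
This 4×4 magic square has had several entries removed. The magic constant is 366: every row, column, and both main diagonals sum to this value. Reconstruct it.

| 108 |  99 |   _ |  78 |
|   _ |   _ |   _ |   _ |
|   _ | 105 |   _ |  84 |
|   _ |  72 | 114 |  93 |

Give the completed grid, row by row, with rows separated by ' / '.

108 99 81 78 / 69 90 96 111 / 102 105 75 84 / 87 72 114 93

Row 1 must total 366; the given cells sum to 285, so (1,3) = 81.
Row 4 must total 366; the given cells sum to 279, so (4,1) = 87.
The remaining cell in column 2 is (2,2) = 366 − 276 = 90.
Column 4: 78 + 84 + 93 + ? = 366, so (2,4) = 111.
The remaining cell in main diagonal is (3,3) = 366 − 291 = 75.
The remaining cell in anti-diagonal is (2,3) = 366 − 270 = 96.
The remaining cell in row 2 is (2,1) = 366 − 297 = 69.
Row 3 must total 366; the given cells sum to 264, so (3,1) = 102.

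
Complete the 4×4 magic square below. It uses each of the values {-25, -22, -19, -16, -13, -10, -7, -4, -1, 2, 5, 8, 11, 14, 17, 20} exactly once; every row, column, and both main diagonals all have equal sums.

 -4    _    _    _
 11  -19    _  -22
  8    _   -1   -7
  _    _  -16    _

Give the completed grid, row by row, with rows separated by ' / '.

-4 2 -13 5 / 11 -19 20 -22 / 8 -10 -1 -7 / -25 17 -16 14

The 16 entries sum to -40, so each line sums to -40/4 = -10.
Using row 2: 11 + (-19) + (-22) + ? → (2,3) = -10 − (-30) = 20.
Using row 3: 8 + (-1) + (-7) + ? → (3,2) = -10 − 0 = -10.
The remaining cell in column 1 is (4,1) = -10 − 15 = -25.
The remaining cell in column 3 is (1,3) = -10 − 3 = -13.
From main diagonal, -10 − (-4 + (-19) + (-1)) gives (4,4) = 14.
Anti-diagonal needs -10; the known cells sum to -15, so (1,4) = 5.
Using row 1: -4 + (-13) + 5 + ? → (1,2) = -10 − (-12) = 2.
Row 4 needs -10; the known cells sum to -27, so (4,2) = 17.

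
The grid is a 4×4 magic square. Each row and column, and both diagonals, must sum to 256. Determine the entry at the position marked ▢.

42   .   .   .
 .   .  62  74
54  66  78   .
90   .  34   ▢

86

Row 3: 54 + 66 + 78 + ? = 256, so (3,4) = 58.
Column 1: 42 + 54 + 90 + ? = 256, so (2,1) = 70.
Column 3: 62 + 78 + 34 + ? = 256, so (1,3) = 82.
Anti-diagonal must total 256; the given cells sum to 218, so (1,4) = 38.
Row 1: 42 + 82 + 38 + ? = 256, so (1,2) = 94.
The remaining cell in row 2 is (2,2) = 256 − 206 = 50.
From column 2, 256 − (94 + 50 + 66) gives (4,2) = 46.
Column 4 must total 256; the given cells sum to 170, so (4,4) = 86.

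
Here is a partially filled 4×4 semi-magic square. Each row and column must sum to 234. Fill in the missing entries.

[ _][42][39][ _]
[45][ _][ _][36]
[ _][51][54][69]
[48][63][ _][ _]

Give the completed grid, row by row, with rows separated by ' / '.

81 42 39 72 / 45 78 75 36 / 60 51 54 69 / 48 63 66 57

Row 3: 51 + 54 + 69 + ? = 234, so (3,1) = 60.
Column 1: 45 + 60 + 48 + ? = 234, so (1,1) = 81.
Column 2 needs 234; the known cells sum to 156, so (2,2) = 78.
From row 1, 234 − (81 + 42 + 39) gives (1,4) = 72.
Row 2 must total 234; the given cells sum to 159, so (2,3) = 75.
Using column 3: 39 + 75 + 54 + ? → (4,3) = 234 − 168 = 66.
Column 4 needs 234; the known cells sum to 177, so (4,4) = 57.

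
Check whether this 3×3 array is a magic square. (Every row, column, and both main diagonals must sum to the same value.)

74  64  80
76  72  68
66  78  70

Row 1: 74 + 64 + 80 = 218.
Row 2: 76 + 72 + 68 = 216.
Row 3: 66 + 78 + 70 = 214.
Column 1: 74 + 76 + 66 = 216.
Column 2: 64 + 72 + 78 = 214.
Column 3: 80 + 68 + 70 = 218.
Main diagonal: 74 + 72 + 70 = 216.
Anti-diagonal: 80 + 72 + 66 = 218.

No — row 1 sums to 218 but row 3 sums to 214.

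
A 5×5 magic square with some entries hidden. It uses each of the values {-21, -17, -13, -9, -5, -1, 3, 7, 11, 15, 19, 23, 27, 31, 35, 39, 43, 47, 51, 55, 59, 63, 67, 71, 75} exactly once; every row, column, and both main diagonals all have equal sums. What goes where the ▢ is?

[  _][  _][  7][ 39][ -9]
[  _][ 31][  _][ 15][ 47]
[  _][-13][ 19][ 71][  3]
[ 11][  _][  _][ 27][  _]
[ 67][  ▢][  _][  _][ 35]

-1

The 25 entries sum to 675, so each line sums to 675/5 = 135.
From row 3, 135 − (-13 + 19 + 71 + 3) gives (3,1) = 55.
Column 4: 39 + 15 + 71 + 27 + ? = 135, so (5,4) = -17.
Column 5 needs 135; the known cells sum to 76, so (4,5) = 59.
From main diagonal, 135 − (31 + 19 + 27 + 35) gives (1,1) = 23.
Anti-diagonal: -9 + 15 + 19 + 67 + ? = 135, so (4,2) = 43.
Row 1 must total 135; the given cells sum to 60, so (1,2) = 75.
From row 4, 135 − (11 + 43 + 27 + 59) gives (4,3) = -5.
Column 1: 23 + 55 + 11 + 67 + ? = 135, so (2,1) = -21.
Column 2 must total 135; the given cells sum to 136, so (5,2) = -1.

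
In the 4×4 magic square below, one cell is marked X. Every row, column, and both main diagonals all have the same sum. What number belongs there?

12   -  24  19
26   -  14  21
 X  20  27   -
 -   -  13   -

15

Column 3 is complete and sums to 78; that is the magic constant.
The remaining cell in row 1 is (1,2) = 78 − 55 = 23.
From row 2, 78 − (26 + 14 + 21) gives (2,2) = 17.
Using column 2: 23 + 17 + 20 + ? → (4,2) = 78 − 60 = 18.
Using main diagonal: 12 + 17 + 27 + ? → (4,4) = 78 − 56 = 22.
Using anti-diagonal: 19 + 14 + 20 + ? → (4,1) = 78 − 53 = 25.
Column 1: 12 + 26 + 25 + ? = 78, so (3,1) = 15.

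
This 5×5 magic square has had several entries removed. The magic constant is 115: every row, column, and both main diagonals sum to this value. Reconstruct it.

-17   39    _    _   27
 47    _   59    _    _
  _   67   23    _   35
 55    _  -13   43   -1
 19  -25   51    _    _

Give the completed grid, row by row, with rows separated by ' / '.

The remaining cell in row 4 is (4,2) = 115 − 84 = 31.
Column 1 must total 115; the given cells sum to 104, so (3,1) = 11.
Column 2: 39 + 67 + 31 + (-25) + ? = 115, so (2,2) = 3.
The remaining cell in column 3 is (1,3) = 115 − 120 = -5.
The remaining cell in main diagonal is (5,5) = 115 − 52 = 63.
From anti-diagonal, 115 − (27 + 23 + 31 + 19) gives (2,4) = 15.
The remaining cell in row 1 is (1,4) = 115 − 44 = 71.
Row 2 must total 115; the given cells sum to 124, so (2,5) = -9.
Row 3 needs 115; the known cells sum to 136, so (3,4) = -21.
Row 5 needs 115; the known cells sum to 108, so (5,4) = 7.

-17 39 -5 71 27 / 47 3 59 15 -9 / 11 67 23 -21 35 / 55 31 -13 43 -1 / 19 -25 51 7 63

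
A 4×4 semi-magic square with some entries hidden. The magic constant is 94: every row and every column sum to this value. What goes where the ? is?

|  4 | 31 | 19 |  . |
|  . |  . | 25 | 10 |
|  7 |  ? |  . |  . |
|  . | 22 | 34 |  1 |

Using row 1: 4 + 31 + 19 + ? → (1,4) = 94 − 54 = 40.
Row 4 must total 94; the given cells sum to 57, so (4,1) = 37.
Column 1: 4 + 7 + 37 + ? = 94, so (2,1) = 46.
Column 3 must total 94; the given cells sum to 78, so (3,3) = 16.
Using column 4: 40 + 10 + 1 + ? → (3,4) = 94 − 51 = 43.
From row 2, 94 − (46 + 25 + 10) gives (2,2) = 13.
From row 3, 94 − (7 + 16 + 43) gives (3,2) = 28.

28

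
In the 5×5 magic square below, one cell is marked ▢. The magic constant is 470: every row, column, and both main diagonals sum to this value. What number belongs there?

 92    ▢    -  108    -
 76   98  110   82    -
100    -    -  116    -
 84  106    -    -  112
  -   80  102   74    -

114

Row 2 needs 470; the known cells sum to 366, so (2,5) = 104.
Column 1: 92 + 76 + 100 + 84 + ? = 470, so (5,1) = 118.
Column 4 must total 470; the given cells sum to 380, so (4,4) = 90.
From row 4, 470 − (84 + 106 + 90 + 112) gives (4,3) = 78.
Row 5 needs 470; the known cells sum to 374, so (5,5) = 96.
Main diagonal needs 470; the known cells sum to 376, so (3,3) = 94.
From anti-diagonal, 470 − (82 + 94 + 106 + 118) gives (1,5) = 70.
The remaining cell in column 3 is (1,3) = 470 − 384 = 86.
Column 5: 70 + 104 + 112 + 96 + ? = 470, so (3,5) = 88.
Row 1 needs 470; the known cells sum to 356, so (1,2) = 114.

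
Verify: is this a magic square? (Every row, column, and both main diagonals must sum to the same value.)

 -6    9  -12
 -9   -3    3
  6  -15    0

Yes

Row 1: -6 + 9 + (-12) = -9.
Row 2: -9 + (-3) + 3 = -9.
Row 3: 6 + (-15) + 0 = -9.
Column 1: -6 + (-9) + 6 = -9.
Column 2: 9 + (-3) + (-15) = -9.
Column 3: -12 + 3 + 0 = -9.
Main diagonal: -6 + (-3) + 0 = -9.
Anti-diagonal: -12 + (-3) + 6 = -9.
All lines sum to -9.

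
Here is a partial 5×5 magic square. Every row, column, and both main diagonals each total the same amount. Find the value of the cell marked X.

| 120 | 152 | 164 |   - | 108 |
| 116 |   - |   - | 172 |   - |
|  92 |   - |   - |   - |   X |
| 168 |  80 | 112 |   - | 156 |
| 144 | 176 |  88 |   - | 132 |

160

Column 1 is complete and sums to 640; that is the magic constant.
The remaining cell in row 1 is (1,4) = 640 − 544 = 96.
Row 4: 168 + 80 + 112 + 156 + ? = 640, so (4,4) = 124.
Row 5 must total 640; the given cells sum to 540, so (5,4) = 100.
Column 4 needs 640; the known cells sum to 492, so (3,4) = 148.
Anti-diagonal: 108 + 172 + 80 + 144 + ? = 640, so (3,3) = 136.
Using column 3: 164 + 136 + 112 + 88 + ? → (2,3) = 640 − 500 = 140.
The remaining cell in main diagonal is (2,2) = 640 − 512 = 128.
Row 2 needs 640; the known cells sum to 556, so (2,5) = 84.
From column 2, 640 − (152 + 128 + 80 + 176) gives (3,2) = 104.
Column 5 needs 640; the known cells sum to 480, so (3,5) = 160.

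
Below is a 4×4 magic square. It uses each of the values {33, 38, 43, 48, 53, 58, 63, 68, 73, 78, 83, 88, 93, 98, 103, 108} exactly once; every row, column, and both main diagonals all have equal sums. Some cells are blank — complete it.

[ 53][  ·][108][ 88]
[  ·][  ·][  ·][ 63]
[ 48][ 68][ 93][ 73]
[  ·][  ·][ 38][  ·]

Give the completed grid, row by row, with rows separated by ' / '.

The 16 entries sum to 1128, so each line sums to 1128/4 = 282.
Row 1: 53 + 108 + 88 + ? = 282, so (1,2) = 33.
Column 3 must total 282; the given cells sum to 239, so (2,3) = 43.
Column 4 must total 282; the given cells sum to 224, so (4,4) = 58.
The remaining cell in main diagonal is (2,2) = 282 − 204 = 78.
Anti-diagonal needs 282; the known cells sum to 199, so (4,1) = 83.
The remaining cell in row 2 is (2,1) = 282 − 184 = 98.
From row 4, 282 − (83 + 38 + 58) gives (4,2) = 103.

53 33 108 88 / 98 78 43 63 / 48 68 93 73 / 83 103 38 58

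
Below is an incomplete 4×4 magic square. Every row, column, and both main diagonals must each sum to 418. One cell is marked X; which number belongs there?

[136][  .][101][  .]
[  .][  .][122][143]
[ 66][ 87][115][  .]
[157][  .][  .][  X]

The remaining cell in row 3 is (3,4) = 418 − 268 = 150.
Column 1 must total 418; the given cells sum to 359, so (2,1) = 59.
Column 3 must total 418; the given cells sum to 338, so (4,3) = 80.
The remaining cell in anti-diagonal is (1,4) = 418 − 366 = 52.
Using row 1: 136 + 101 + 52 + ? → (1,2) = 418 − 289 = 129.
Row 2 must total 418; the given cells sum to 324, so (2,2) = 94.
Using column 2: 129 + 94 + 87 + ? → (4,2) = 418 − 310 = 108.
Column 4: 52 + 143 + 150 + ? = 418, so (4,4) = 73.

73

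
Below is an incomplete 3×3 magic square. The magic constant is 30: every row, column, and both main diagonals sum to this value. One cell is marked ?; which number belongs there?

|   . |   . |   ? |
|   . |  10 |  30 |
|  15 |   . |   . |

The remaining cell in row 2 is (2,1) = 30 − 40 = -10.
From column 1, 30 − (-10 + 15) gives (1,1) = 25.
The remaining cell in main diagonal is (3,3) = 30 − 35 = -5.
Anti-diagonal needs 30; the known cells sum to 25, so (1,3) = 5.

5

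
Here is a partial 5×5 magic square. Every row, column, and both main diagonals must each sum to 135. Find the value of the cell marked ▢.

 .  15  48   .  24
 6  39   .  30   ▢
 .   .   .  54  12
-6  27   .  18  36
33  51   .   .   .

From row 4, 135 − (-6 + 27 + 18 + 36) gives (4,3) = 60.
Column 2 must total 135; the given cells sum to 132, so (3,2) = 3.
Anti-diagonal needs 135; the known cells sum to 114, so (3,3) = 21.
Row 3: 3 + 21 + 54 + 12 + ? = 135, so (3,1) = 45.
Column 1 needs 135; the known cells sum to 78, so (1,1) = 57.
Main diagonal needs 135; the known cells sum to 135, so (5,5) = 0.
Using row 1: 57 + 15 + 48 + 24 + ? → (1,4) = 135 − 144 = -9.
The remaining cell in column 4 is (5,4) = 135 − 93 = 42.
The remaining cell in column 5 is (2,5) = 135 − 72 = 63.

63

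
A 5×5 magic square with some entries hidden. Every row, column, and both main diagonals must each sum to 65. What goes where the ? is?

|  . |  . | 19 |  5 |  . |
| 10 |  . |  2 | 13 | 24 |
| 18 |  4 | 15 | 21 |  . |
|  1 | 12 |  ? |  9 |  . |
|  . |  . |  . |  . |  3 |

23

Using row 2: 10 + 2 + 13 + 24 + ? → (2,2) = 65 − 49 = 16.
Row 3 needs 65; the known cells sum to 58, so (3,5) = 7.
Column 4 needs 65; the known cells sum to 48, so (5,4) = 17.
Main diagonal needs 65; the known cells sum to 43, so (1,1) = 22.
Using column 1: 22 + 10 + 18 + 1 + ? → (5,1) = 65 − 51 = 14.
Anti-diagonal must total 65; the given cells sum to 54, so (1,5) = 11.
The remaining cell in row 1 is (1,2) = 65 − 57 = 8.
From column 2, 65 − (8 + 16 + 4 + 12) gives (5,2) = 25.
Using column 5: 11 + 24 + 7 + 3 + ? → (4,5) = 65 − 45 = 20.
Row 4: 1 + 12 + 9 + 20 + ? = 65, so (4,3) = 23.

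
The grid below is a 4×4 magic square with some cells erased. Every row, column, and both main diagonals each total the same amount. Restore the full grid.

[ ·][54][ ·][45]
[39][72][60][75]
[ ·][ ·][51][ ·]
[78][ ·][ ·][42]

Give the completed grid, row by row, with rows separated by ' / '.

Row 2 is already complete: 39 + 72 + 60 + 75 = 246, so that is the magic constant.
Column 4: 45 + 75 + 42 + ? = 246, so (3,4) = 84.
From main diagonal, 246 − (72 + 51 + 42) gives (1,1) = 81.
Anti-diagonal: 45 + 60 + 78 + ? = 246, so (3,2) = 63.
Row 1 needs 246; the known cells sum to 180, so (1,3) = 66.
From row 3, 246 − (63 + 51 + 84) gives (3,1) = 48.
Column 2: 54 + 72 + 63 + ? = 246, so (4,2) = 57.
Column 3 needs 246; the known cells sum to 177, so (4,3) = 69.

81 54 66 45 / 39 72 60 75 / 48 63 51 84 / 78 57 69 42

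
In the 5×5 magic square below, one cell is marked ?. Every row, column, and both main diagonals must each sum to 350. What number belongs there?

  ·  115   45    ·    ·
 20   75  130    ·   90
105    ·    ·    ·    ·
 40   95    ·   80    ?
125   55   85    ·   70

Row 2: 20 + 75 + 130 + 90 + ? = 350, so (2,4) = 35.
Row 5: 125 + 55 + 85 + 70 + ? = 350, so (5,4) = 15.
Using column 1: 20 + 105 + 40 + 125 + ? → (1,1) = 350 − 290 = 60.
From column 2, 350 − (115 + 75 + 95 + 55) gives (3,2) = 10.
Using main diagonal: 60 + 75 + 80 + 70 + ? → (3,3) = 350 − 285 = 65.
Anti-diagonal must total 350; the given cells sum to 320, so (1,5) = 30.
Using row 1: 60 + 115 + 45 + 30 + ? → (1,4) = 350 − 250 = 100.
Column 3 needs 350; the known cells sum to 325, so (4,3) = 25.
From column 4, 350 − (100 + 35 + 80 + 15) gives (3,4) = 120.
From row 3, 350 − (105 + 10 + 65 + 120) gives (3,5) = 50.
From row 4, 350 − (40 + 95 + 25 + 80) gives (4,5) = 110.

110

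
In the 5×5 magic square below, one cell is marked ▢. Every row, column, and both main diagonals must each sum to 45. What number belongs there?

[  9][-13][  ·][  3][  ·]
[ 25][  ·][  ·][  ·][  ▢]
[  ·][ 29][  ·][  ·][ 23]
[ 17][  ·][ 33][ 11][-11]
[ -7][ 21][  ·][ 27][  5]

Row 4: 17 + 33 + 11 + (-11) + ? = 45, so (4,2) = -5.
Row 5 needs 45; the known cells sum to 46, so (5,3) = -1.
Using column 1: 9 + 25 + 17 + (-7) + ? → (3,1) = 45 − 44 = 1.
Using column 2: -13 + 29 + (-5) + 21 + ? → (2,2) = 45 − 32 = 13.
From main diagonal, 45 − (9 + 13 + 11 + 5) gives (3,3) = 7.
Using row 3: 1 + 29 + 7 + 23 + ? → (3,4) = 45 − 60 = -15.
The remaining cell in column 4 is (2,4) = 45 − 26 = 19.
From anti-diagonal, 45 − (19 + 7 + (-5) + (-7)) gives (1,5) = 31.
Row 1: 9 + (-13) + 3 + 31 + ? = 45, so (1,3) = 15.
Using column 3: 15 + 7 + 33 + (-1) + ? → (2,3) = 45 − 54 = -9.
Column 5 needs 45; the known cells sum to 48, so (2,5) = -3.

-3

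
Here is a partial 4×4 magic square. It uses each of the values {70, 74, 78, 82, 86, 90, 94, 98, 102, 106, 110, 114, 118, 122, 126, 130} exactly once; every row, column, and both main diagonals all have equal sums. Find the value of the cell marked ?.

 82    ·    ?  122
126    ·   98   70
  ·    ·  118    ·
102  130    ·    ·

110

The 16 entries sum to 1600, so each line sums to 1600/4 = 400.
From row 2, 400 − (126 + 98 + 70) gives (2,2) = 106.
From column 1, 400 − (82 + 126 + 102) gives (3,1) = 90.
Main diagonal needs 400; the known cells sum to 306, so (4,4) = 94.
From anti-diagonal, 400 − (122 + 98 + 102) gives (3,2) = 78.
Row 3: 90 + 78 + 118 + ? = 400, so (3,4) = 114.
From row 4, 400 − (102 + 130 + 94) gives (4,3) = 74.
Column 2: 106 + 78 + 130 + ? = 400, so (1,2) = 86.
From column 3, 400 − (98 + 118 + 74) gives (1,3) = 110.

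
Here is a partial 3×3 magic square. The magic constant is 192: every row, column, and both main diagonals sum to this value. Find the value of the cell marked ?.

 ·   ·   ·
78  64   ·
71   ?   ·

36

Row 2 must total 192; the given cells sum to 142, so (2,3) = 50.
Column 1 must total 192; the given cells sum to 149, so (1,1) = 43.
Using main diagonal: 43 + 64 + ? → (3,3) = 192 − 107 = 85.
Anti-diagonal needs 192; the known cells sum to 135, so (1,3) = 57.
From row 1, 192 − (43 + 57) gives (1,2) = 92.
Row 3: 71 + 85 + ? = 192, so (3,2) = 36.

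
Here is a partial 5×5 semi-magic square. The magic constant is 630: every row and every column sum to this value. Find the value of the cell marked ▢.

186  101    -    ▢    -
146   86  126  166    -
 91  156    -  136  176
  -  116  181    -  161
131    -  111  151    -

81

Row 2 must total 630; the given cells sum to 524, so (2,5) = 106.
Row 3 must total 630; the given cells sum to 559, so (3,3) = 71.
Column 1 must total 630; the given cells sum to 554, so (4,1) = 76.
From column 2, 630 − (101 + 86 + 156 + 116) gives (5,2) = 171.
Column 3 must total 630; the given cells sum to 489, so (1,3) = 141.
Row 4 needs 630; the known cells sum to 534, so (4,4) = 96.
Row 5: 131 + 171 + 111 + 151 + ? = 630, so (5,5) = 66.
Using column 4: 166 + 136 + 96 + 151 + ? → (1,4) = 630 − 549 = 81.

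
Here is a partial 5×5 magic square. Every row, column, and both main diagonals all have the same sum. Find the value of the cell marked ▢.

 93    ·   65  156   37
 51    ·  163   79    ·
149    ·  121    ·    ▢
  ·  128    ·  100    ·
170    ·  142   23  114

58

Anti-diagonal is complete and sums to 535; that is the magic constant.
From row 1, 535 − (93 + 65 + 156 + 37) gives (1,2) = 184.
Using row 5: 170 + 142 + 23 + 114 + ? → (5,2) = 535 − 449 = 86.
Using column 1: 93 + 51 + 149 + 170 + ? → (4,1) = 535 − 463 = 72.
Column 3 must total 535; the given cells sum to 491, so (4,3) = 44.
Using column 4: 156 + 79 + 100 + 23 + ? → (3,4) = 535 − 358 = 177.
Using main diagonal: 93 + 121 + 100 + 114 + ? → (2,2) = 535 − 428 = 107.
Row 2 needs 535; the known cells sum to 400, so (2,5) = 135.
Row 4 needs 535; the known cells sum to 344, so (4,5) = 191.
From column 2, 535 − (184 + 107 + 128 + 86) gives (3,2) = 30.
Column 5 must total 535; the given cells sum to 477, so (3,5) = 58.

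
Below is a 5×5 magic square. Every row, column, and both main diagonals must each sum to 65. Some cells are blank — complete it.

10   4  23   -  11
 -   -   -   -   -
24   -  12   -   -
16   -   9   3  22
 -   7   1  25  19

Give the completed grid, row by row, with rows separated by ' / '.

The remaining cell in row 1 is (1,4) = 65 − 48 = 17.
From row 4, 65 − (16 + 9 + 3 + 22) gives (4,2) = 15.
The remaining cell in row 5 is (5,1) = 65 − 52 = 13.
The remaining cell in column 1 is (2,1) = 65 − 63 = 2.
From column 3, 65 − (23 + 12 + 9 + 1) gives (2,3) = 20.
The remaining cell in main diagonal is (2,2) = 65 − 44 = 21.
The remaining cell in anti-diagonal is (2,4) = 65 − 51 = 14.
Row 2: 2 + 21 + 20 + 14 + ? = 65, so (2,5) = 8.
Using column 2: 4 + 21 + 15 + 7 + ? → (3,2) = 65 − 47 = 18.
From column 4, 65 − (17 + 14 + 3 + 25) gives (3,4) = 6.
Using column 5: 11 + 8 + 22 + 19 + ? → (3,5) = 65 − 60 = 5.

10 4 23 17 11 / 2 21 20 14 8 / 24 18 12 6 5 / 16 15 9 3 22 / 13 7 1 25 19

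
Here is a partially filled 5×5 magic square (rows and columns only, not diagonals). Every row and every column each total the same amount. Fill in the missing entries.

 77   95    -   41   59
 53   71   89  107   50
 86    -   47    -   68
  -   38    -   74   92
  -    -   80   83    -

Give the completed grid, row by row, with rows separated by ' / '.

77 95 98 41 59 / 53 71 89 107 50 / 86 104 47 65 68 / 110 38 56 74 92 / 44 62 80 83 101

Row 2 is already complete: 53 + 71 + 89 + 107 + 50 = 370, so that is the magic constant.
Row 1 must total 370; the given cells sum to 272, so (1,3) = 98.
From column 3, 370 − (98 + 89 + 47 + 80) gives (4,3) = 56.
From column 4, 370 − (41 + 107 + 74 + 83) gives (3,4) = 65.
Using column 5: 59 + 50 + 68 + 92 + ? → (5,5) = 370 − 269 = 101.
Using row 3: 86 + 47 + 65 + 68 + ? → (3,2) = 370 − 266 = 104.
Using row 4: 38 + 56 + 74 + 92 + ? → (4,1) = 370 − 260 = 110.
Column 1 must total 370; the given cells sum to 326, so (5,1) = 44.
Using column 2: 95 + 71 + 104 + 38 + ? → (5,2) = 370 − 308 = 62.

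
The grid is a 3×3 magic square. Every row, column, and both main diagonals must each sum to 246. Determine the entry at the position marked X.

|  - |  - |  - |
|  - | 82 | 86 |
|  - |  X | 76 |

90

From row 2, 246 − (82 + 86) gives (2,1) = 78.
Column 3 needs 246; the known cells sum to 162, so (1,3) = 84.
Using main diagonal: 82 + 76 + ? → (1,1) = 246 − 158 = 88.
Anti-diagonal needs 246; the known cells sum to 166, so (3,1) = 80.
Row 1 needs 246; the known cells sum to 172, so (1,2) = 74.
From row 3, 246 − (80 + 76) gives (3,2) = 90.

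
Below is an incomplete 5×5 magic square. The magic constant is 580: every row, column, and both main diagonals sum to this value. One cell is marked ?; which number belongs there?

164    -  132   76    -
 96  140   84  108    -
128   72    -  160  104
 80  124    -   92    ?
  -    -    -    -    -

136

Row 2: 96 + 140 + 84 + 108 + ? = 580, so (2,5) = 152.
Row 3 must total 580; the given cells sum to 464, so (3,3) = 116.
From column 1, 580 − (164 + 96 + 128 + 80) gives (5,1) = 112.
From column 4, 580 − (76 + 108 + 160 + 92) gives (5,4) = 144.
Using main diagonal: 164 + 140 + 116 + 92 + ? → (5,5) = 580 − 512 = 68.
From anti-diagonal, 580 − (108 + 116 + 124 + 112) gives (1,5) = 120.
Row 1: 164 + 132 + 76 + 120 + ? = 580, so (1,2) = 88.
Column 2: 88 + 140 + 72 + 124 + ? = 580, so (5,2) = 156.
From column 5, 580 − (120 + 152 + 104 + 68) gives (4,5) = 136.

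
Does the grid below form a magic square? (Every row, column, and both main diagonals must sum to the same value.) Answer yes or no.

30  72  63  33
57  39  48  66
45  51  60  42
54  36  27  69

No — row 2 sums to 210 but row 3 sums to 198.

Row 1: 30 + 72 + 63 + 33 = 198.
Row 2: 57 + 39 + 48 + 66 = 210.
Row 3: 45 + 51 + 60 + 42 = 198.
Row 4: 54 + 36 + 27 + 69 = 186.
Column 1: 30 + 57 + 45 + 54 = 186.
Column 2: 72 + 39 + 51 + 36 = 198.
Column 3: 63 + 48 + 60 + 27 = 198.
Column 4: 33 + 66 + 42 + 69 = 210.
Main diagonal: 30 + 39 + 60 + 69 = 198.
Anti-diagonal: 33 + 48 + 51 + 54 = 186.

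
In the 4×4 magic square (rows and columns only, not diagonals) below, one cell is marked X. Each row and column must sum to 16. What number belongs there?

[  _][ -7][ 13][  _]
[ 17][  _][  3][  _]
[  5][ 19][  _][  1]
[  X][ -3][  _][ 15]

The remaining cell in row 3 is (3,3) = 16 − 25 = -9.
Column 2 must total 16; the given cells sum to 9, so (2,2) = 7.
Column 3 needs 16; the known cells sum to 7, so (4,3) = 9.
Row 2 needs 16; the known cells sum to 27, so (2,4) = -11.
From row 4, 16 − (-3 + 9 + 15) gives (4,1) = -5.

-5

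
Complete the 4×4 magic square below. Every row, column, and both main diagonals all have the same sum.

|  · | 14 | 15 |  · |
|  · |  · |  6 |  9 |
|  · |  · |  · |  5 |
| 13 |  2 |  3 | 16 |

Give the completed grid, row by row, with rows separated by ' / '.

Row 4 is already complete: 13 + 2 + 3 + 16 = 34, so that is the magic constant.
From column 3, 34 − (15 + 6 + 3) gives (3,3) = 10.
Using column 4: 9 + 5 + 16 + ? → (1,4) = 34 − 30 = 4.
Anti-diagonal needs 34; the known cells sum to 23, so (3,2) = 11.
Row 1 must total 34; the given cells sum to 33, so (1,1) = 1.
Row 3 needs 34; the known cells sum to 26, so (3,1) = 8.
Column 1: 1 + 8 + 13 + ? = 34, so (2,1) = 12.
Column 2 needs 34; the known cells sum to 27, so (2,2) = 7.

1 14 15 4 / 12 7 6 9 / 8 11 10 5 / 13 2 3 16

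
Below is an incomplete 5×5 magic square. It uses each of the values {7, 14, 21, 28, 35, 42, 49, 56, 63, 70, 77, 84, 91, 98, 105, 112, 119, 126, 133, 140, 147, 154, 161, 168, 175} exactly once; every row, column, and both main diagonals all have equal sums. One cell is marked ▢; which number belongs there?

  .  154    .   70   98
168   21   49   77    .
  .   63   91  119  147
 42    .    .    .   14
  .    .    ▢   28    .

175

The 25 entries sum to 2275, so each line sums to 2275/5 = 455.
The remaining cell in row 2 is (2,5) = 455 − 315 = 140.
The remaining cell in row 3 is (3,1) = 455 − 420 = 35.
Using column 4: 70 + 77 + 119 + 28 + ? → (4,4) = 455 − 294 = 161.
Using column 5: 98 + 140 + 147 + 14 + ? → (5,5) = 455 − 399 = 56.
From main diagonal, 455 − (21 + 91 + 161 + 56) gives (1,1) = 126.
Using row 1: 126 + 154 + 70 + 98 + ? → (1,3) = 455 − 448 = 7.
Using column 1: 126 + 168 + 35 + 42 + ? → (5,1) = 455 − 371 = 84.
Anti-diagonal needs 455; the known cells sum to 350, so (4,2) = 105.
From row 4, 455 − (42 + 105 + 161 + 14) gives (4,3) = 133.
From column 2, 455 − (154 + 21 + 63 + 105) gives (5,2) = 112.
From column 3, 455 − (7 + 49 + 91 + 133) gives (5,3) = 175.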